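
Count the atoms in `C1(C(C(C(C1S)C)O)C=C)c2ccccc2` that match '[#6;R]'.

11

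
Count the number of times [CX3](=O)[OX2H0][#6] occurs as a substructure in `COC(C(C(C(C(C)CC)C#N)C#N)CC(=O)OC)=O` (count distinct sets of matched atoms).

2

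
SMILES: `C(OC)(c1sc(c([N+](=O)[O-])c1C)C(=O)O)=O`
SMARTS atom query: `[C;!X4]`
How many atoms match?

2

The query [C;!X4] means: aliphatic carbon that does not have four total connections.
Check the 16 heavy atoms by environment: 1× s (aromatic, X2) → no; 4× c (aromatic, X3) → no; 2× C (X4) → no; 2× C (X3) → match; 3× O (X1) → no; 2× O (X2) → no; 1× N (charge +1, X3) → no; 1× O (charge -1, X1) → no.
That gives 2 matching atoms.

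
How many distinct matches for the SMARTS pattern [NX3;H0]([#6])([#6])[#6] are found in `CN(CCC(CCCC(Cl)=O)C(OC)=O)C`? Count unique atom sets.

1

[NX3;H0]([#6])([#6])[#6] is the SMARTS for a tertiary amine: a trivalent nitrogen with no H, bonded to three carbons.
Exactly one fragment in the molecule meets all constraints, giving 1 match.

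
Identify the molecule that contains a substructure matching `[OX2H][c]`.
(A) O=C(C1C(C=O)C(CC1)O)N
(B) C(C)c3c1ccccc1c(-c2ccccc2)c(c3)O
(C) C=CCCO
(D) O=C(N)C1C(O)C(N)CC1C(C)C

B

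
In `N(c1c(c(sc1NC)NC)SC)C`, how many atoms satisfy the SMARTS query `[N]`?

The query [N] means: uppercase N matches aliphatic (non-aromatic) nitrogen only.
Check the 13 heavy atoms by environment: 1× s (aromatic) → no; 4× c (aromatic) → no; 3× N → match; 4× C → no; 1× S → no.
That gives 3 matching atoms.

3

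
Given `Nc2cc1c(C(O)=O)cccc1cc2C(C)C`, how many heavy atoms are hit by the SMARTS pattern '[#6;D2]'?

5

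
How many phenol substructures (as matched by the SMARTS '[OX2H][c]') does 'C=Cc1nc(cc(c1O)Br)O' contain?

[OX2H][c] is the SMARTS for a phenol: a hydroxyl oxygen attached to an aromatic carbon.
The molecule carries 2 separate instances of a hydroxyl group (-OH) meeting every constraint; each maps to a distinct set of atoms, giving 2 matches.

2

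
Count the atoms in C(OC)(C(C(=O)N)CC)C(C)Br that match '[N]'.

1

The query [N] means: uppercase N matches aliphatic (non-aromatic) nitrogen only.
Check the 12 heavy atoms by environment: 8× C → no; 2× O → no; 1× N → match; 1× Br → no.
That gives 1 matching atom.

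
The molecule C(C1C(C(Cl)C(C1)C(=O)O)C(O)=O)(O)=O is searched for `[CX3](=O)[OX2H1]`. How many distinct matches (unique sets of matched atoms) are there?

[CX3](=O)[OX2H1] is the SMARTS for a carboxylic acid: an sp2 carbon double-bonded to O and single-bonded to an -OH oxygen.
The molecule carries 3 separate instances of a carboxylic acid group (-C(=O)OH) meeting every constraint; each maps to a distinct set of atoms, giving 3 matches.

3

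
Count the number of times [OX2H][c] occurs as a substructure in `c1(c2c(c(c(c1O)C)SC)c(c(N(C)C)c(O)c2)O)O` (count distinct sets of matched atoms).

4

[OX2H][c] is the SMARTS for a phenol: a hydroxyl oxygen attached to an aromatic carbon.
The molecule carries 4 separate instances of a hydroxyl group (-OH) meeting every constraint; each maps to a distinct set of atoms, giving 4 matches.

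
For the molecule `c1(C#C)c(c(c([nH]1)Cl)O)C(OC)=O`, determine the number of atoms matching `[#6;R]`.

4

The query [#6;R] means: carbon that is part of a ring.
Check the 13 heavy atoms by environment: 1× n (aromatic, in 5-ring) → no; 4× c (aromatic, in 5-ring) → match; 4× C (acyclic) → no; 3× O (acyclic) → no; 1× Cl (acyclic) → no.
That gives 4 matching atoms.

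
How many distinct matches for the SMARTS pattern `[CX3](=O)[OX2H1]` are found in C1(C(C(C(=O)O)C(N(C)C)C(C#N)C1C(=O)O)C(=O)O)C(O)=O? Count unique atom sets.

4

[CX3](=O)[OX2H1] is the SMARTS for a carboxylic acid: an sp2 carbon double-bonded to O and single-bonded to an -OH oxygen.
The molecule carries 4 separate instances of a carboxylic acid group (-C(=O)OH) meeting every constraint; each maps to a distinct set of atoms, giving 4 matches.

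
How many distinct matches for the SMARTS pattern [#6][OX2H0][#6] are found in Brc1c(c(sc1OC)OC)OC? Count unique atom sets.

3

[#6][OX2H0][#6] is the SMARTS for an ether: an aliphatic oxygen bridging two carbons with no H on the oxygen.
The molecule carries 3 separate instances of a methoxy ether (-OCH3) meeting every constraint; each maps to a distinct set of atoms, giving 3 matches.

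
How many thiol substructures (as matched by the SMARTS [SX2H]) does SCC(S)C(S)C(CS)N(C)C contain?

[SX2H] is the SMARTS for a thiol: an aliphatic sulfur with two connections, one being H.
The molecule carries 4 separate instances of a thiol (-SH) meeting every constraint; each maps to a distinct set of atoms, giving 4 matches.

4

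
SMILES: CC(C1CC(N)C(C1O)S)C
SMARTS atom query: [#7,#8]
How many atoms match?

2

The query [#7,#8] means: nitrogen or oxygen (comma = OR).
Check the 11 heavy atoms by environment: 8× C → no; 1× N → match; 1× O → match; 1× S → no.
Summing the matching environments: 1 + 1 = 2 matching atoms.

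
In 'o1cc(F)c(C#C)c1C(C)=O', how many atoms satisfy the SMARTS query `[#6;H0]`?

The query [#6;H0] means: any carbon with no attached hydrogen.
Check the 11 heavy atoms by environment: 1× o (aromatic, H0) → no; 1× c (aromatic, H1) → no; 3× c (aromatic, H0) → match; 1× F (H0) → no; 2× C (H0) → match; 1× C (H1) → no; 1× O (H0) → no; 1× C (H3) → no.
Summing the matching environments: 3 + 2 = 5 matching atoms.

5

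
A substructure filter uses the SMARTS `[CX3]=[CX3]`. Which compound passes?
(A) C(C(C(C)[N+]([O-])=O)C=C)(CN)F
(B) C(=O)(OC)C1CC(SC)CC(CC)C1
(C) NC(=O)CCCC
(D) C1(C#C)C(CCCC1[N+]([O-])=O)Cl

A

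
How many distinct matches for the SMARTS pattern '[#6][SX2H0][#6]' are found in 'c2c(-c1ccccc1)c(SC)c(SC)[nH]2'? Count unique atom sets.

2

[#6][SX2H0][#6] is the SMARTS for a thioether: an aliphatic sulfur bridging two carbons with no H on the sulfur.
The molecule carries 2 separate instances of a methylthio ether (-SCH3) meeting every constraint; each maps to a distinct set of atoms, giving 2 matches.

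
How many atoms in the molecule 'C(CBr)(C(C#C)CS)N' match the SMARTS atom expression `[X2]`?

3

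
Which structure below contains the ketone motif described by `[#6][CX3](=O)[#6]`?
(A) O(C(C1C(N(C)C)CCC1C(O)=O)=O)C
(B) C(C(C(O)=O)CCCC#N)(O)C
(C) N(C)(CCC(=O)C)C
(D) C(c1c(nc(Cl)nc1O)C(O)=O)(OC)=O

C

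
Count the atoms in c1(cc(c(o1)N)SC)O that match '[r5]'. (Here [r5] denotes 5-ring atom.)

The query [r5] means: r5 matches atoms in a five-membered ring.
Check the 9 heavy atoms by environment: 1× o (aromatic, in 5-ring) → match; 4× c (aromatic, in 5-ring) → match; 1× N (acyclic) → no; 1× O (acyclic) → no; 1× S (acyclic) → no; 1× C (acyclic) → no.
Summing the matching environments: 1 + 4 = 5 matching atoms.

5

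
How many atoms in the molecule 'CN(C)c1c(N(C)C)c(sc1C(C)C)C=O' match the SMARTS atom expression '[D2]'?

2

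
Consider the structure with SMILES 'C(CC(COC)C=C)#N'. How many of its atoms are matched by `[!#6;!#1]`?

2

Check the 9 heavy atoms by environment: 7× C → no; 1× N → match; 1× O → match.
Summing the matching environments: 1 + 1 = 2 matching atoms.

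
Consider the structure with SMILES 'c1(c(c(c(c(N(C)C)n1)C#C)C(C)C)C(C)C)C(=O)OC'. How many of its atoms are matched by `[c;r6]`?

5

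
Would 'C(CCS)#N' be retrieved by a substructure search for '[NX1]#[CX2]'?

The pattern [NX1]#[CX2] describes a nitrogen triple-bonded to a two-connected carbon — a nitrile.
The molecule carries a nitrile (-C#N), whose atoms satisfy every constraint of the query, so the pattern matches.

Yes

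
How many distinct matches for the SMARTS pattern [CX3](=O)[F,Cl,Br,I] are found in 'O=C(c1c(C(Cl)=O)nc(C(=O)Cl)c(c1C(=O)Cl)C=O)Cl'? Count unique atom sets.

[CX3](=O)[F,Cl,Br,I] is the SMARTS for an acyl halide: a carbonyl carbon bonded to a halogen.
The molecule carries 4 separate instances of an acyl chloride (-C(=O)Cl) meeting every constraint; each maps to a distinct set of atoms, giving 4 matches.

4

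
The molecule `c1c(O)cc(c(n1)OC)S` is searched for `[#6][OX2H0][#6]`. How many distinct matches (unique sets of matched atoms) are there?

[#6][OX2H0][#6] is the SMARTS for an ether: an aliphatic oxygen bridging two carbons with no H on the oxygen.
Exactly one fragment in the molecule meets all constraints, giving 1 match.

1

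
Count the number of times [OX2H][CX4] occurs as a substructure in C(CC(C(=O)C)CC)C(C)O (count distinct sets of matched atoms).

1

[OX2H][CX4] is the SMARTS for an aliphatic alcohol: a hydroxyl oxygen bound to an sp3 (X4) carbon.
Exactly one fragment in the molecule meets all constraints, giving 1 match.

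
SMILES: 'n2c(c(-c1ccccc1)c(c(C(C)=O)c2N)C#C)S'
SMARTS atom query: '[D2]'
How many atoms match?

7

The query [D2] means: atom with exactly two heavy-atom neighbours.
Check the 19 heavy atoms by environment: 1× n (aromatic, D2) → match; 6× c (aromatic, D3) → no; 1× C (D2) → match; 2× C (D1) → no; 1× C (D3) → no; 1× O (D1) → no; 1× S (D1) → no; 1× N (D1) → no; 5× c (aromatic, D2) → match.
Summing the matching environments: 1 + 1 + 5 = 7 matching atoms.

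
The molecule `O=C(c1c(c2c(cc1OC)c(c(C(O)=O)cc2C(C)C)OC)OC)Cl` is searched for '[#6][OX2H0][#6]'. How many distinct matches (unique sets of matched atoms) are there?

[#6][OX2H0][#6] is the SMARTS for an ether: an aliphatic oxygen bridging two carbons with no H on the oxygen.
The molecule carries 3 separate instances of a methoxy ether (-OCH3) meeting every constraint; each maps to a distinct set of atoms, giving 3 matches.

3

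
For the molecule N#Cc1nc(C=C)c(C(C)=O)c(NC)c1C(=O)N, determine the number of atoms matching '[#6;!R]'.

The query [#6;!R] means: carbon not in any ring.
Check the 18 heavy atoms by environment: 1× n (aromatic, in 6-ring) → no; 5× c (aromatic, in 6-ring) → no; 7× C (acyclic) → match; 3× N (acyclic) → no; 2× O (acyclic) → no.
That gives 7 matching atoms.

7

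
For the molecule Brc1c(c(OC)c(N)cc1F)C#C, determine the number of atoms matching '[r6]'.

Check the 13 heavy atoms by environment: 6× c (aromatic, in 6-ring) → match; 1× Br (acyclic) → no; 3× C (acyclic) → no; 1× F (acyclic) → no; 1× O (acyclic) → no; 1× N (acyclic) → no.
That gives 6 matching atoms.

6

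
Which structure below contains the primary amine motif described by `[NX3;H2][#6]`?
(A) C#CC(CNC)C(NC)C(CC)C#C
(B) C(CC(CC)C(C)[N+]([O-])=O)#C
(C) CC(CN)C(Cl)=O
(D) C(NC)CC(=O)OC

[NX3;H2][#6] describes a trivalent nitrogen with two H attached to carbon (a primary amine).
(A) has an N-methylamino group (-NHCH3) but the nitrogen bears two carbons and only one H (H1), not H2.
(B) has a nitro group (-[N+](=O)[O-]) but the nitrogen is [N+] with no H, not NX3H2.
(C) contains a primary amino group (-NH2), which satisfies every atom and bond constraint.
(D) has an N-methylamino group (-NHCH3) but the nitrogen bears two carbons and only one H (H1), not H2.
So the answer is (C).

C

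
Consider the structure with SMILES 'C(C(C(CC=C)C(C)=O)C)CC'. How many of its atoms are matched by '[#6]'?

11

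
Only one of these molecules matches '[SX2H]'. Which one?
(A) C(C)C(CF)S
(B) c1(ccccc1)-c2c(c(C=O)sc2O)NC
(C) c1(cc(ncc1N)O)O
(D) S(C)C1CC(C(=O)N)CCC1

[SX2H] describes an aliphatic sulfur with two connections, one being H (a thiol).
(A) contains a thiol (-SH), which satisfies every atom and bond constraint.
(B) has a hydroxyl group (-OH) but it is an -OH, not an -SH.
(C) has a hydroxyl group (-OH) but it is an -OH, not an -SH.
(D) has a methylthio ether (-SCH3) but the sulfur has H0 (bonded to two carbons), not H1.
So the answer is (A).

A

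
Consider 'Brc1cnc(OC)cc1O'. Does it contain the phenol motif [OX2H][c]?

The pattern [OX2H][c] describes a hydroxyl oxygen attached to an aromatic carbon — a phenol.
The molecule carries a hydroxyl group (-OH), whose atoms satisfy every constraint of the query, so the pattern matches.

Yes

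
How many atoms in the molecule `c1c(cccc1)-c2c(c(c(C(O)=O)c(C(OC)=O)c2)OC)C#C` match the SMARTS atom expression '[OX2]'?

Check the 23 heavy atoms by environment: 12× c (aromatic, X3) → no; 2× C (X2) → no; 3× O (X2) → match; 2× C (X4) → no; 2× C (X3) → no; 2× O (X1) → no.
That gives 3 matching atoms.

3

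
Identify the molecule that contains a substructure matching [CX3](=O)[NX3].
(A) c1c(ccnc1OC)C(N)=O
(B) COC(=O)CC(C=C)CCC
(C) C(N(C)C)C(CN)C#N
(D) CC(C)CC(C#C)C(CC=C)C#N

A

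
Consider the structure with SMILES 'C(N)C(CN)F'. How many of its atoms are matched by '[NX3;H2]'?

2

Check the 6 heavy atoms by environment: 2× C (H2, X4) → no; 1× C (H1, X4) → no; 2× N (H2, X3) → match; 1× F (H0, X1) → no.
That gives 2 matching atoms.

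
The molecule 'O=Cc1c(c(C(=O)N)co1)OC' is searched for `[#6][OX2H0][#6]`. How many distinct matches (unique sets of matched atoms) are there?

1

[#6][OX2H0][#6] is the SMARTS for an ether: an aliphatic oxygen bridging two carbons with no H on the oxygen.
Exactly one fragment in the molecule meets all constraints, giving 1 match.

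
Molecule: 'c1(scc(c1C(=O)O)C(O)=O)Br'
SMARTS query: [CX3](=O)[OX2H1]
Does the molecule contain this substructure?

Yes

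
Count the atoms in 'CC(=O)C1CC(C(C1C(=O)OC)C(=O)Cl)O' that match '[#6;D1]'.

2

The query [#6;D1] means: carbon bonded to exactly one heavy atom.
Check the 16 heavy atoms by environment: 7× C (D3) → no; 1× C (D2) → no; 4× O (D1) → no; 1× Cl (D1) → no; 2× C (D1) → match; 1× O (D2) → no.
That gives 2 matching atoms.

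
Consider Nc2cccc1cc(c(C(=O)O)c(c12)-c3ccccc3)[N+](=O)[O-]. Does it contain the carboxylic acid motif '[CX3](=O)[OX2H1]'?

The pattern [CX3](=O)[OX2H1] describes an sp2 carbon double-bonded to O and single-bonded to an -OH oxygen — a carboxylic acid.
The molecule carries a carboxylic acid group (-C(=O)OH), whose atoms satisfy every constraint of the query, so the pattern matches.

Yes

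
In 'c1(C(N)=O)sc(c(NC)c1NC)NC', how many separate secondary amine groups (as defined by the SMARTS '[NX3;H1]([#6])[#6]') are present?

3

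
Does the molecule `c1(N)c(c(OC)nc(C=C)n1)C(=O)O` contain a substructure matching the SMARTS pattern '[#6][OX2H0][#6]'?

Yes

The pattern [#6][OX2H0][#6] describes an aliphatic oxygen bridging two carbons with no H on the oxygen — an ether.
The molecule carries a methoxy ether (-OCH3), whose atoms satisfy every constraint of the query, so the pattern matches.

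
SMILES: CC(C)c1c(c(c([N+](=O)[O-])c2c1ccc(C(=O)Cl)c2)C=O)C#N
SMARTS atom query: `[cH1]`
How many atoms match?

3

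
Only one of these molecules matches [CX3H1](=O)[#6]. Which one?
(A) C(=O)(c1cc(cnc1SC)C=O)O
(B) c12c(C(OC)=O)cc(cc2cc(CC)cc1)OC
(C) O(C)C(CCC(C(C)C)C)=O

A

[CX3H1](=O)[#6] describes an sp2 carbon with one H, double-bonded to O and single-bonded to carbon (an aldehyde).
(A) contains an aldehyde (-CHO), which satisfies every atom and bond constraint.
(B) has a methyl-ester group (-C(=O)OCH3) but the carbonyl carbon has H0, not H1.
(C) has a methyl-ester group (-C(=O)OCH3) but the carbonyl carbon has H0, not H1.
So the answer is (A).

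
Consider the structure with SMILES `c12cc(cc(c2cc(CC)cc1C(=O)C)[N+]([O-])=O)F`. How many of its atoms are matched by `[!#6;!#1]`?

5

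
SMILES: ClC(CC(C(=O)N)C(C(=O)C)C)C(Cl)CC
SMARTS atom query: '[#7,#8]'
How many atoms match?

3

Check the 16 heavy atoms by environment: 11× C → no; 2× Cl → no; 2× O → match; 1× N → match.
Summing the matching environments: 2 + 1 = 3 matching atoms.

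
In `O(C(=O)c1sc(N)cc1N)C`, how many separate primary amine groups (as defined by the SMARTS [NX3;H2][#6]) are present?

2

[NX3;H2][#6] is the SMARTS for a primary amine: a trivalent nitrogen with two H attached to carbon.
The molecule carries 2 separate instances of a primary amino group (-NH2) meeting every constraint; each maps to a distinct set of atoms, giving 2 matches.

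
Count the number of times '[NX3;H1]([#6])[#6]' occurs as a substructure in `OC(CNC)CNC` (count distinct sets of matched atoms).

2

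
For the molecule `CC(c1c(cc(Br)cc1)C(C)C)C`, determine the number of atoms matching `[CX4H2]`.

The query [CX4H2] means: sp3 carbon (X4) with exactly two hydrogens.
Check the 13 heavy atoms by environment: 3× c (aromatic, H0, X3) → no; 3× c (aromatic, H1, X3) → no; 2× C (H1, X4) → no; 4× C (H3, X4) → no; 1× Br (H0, X1) → no.
No environment satisfies the query, so 0 matching atoms.

0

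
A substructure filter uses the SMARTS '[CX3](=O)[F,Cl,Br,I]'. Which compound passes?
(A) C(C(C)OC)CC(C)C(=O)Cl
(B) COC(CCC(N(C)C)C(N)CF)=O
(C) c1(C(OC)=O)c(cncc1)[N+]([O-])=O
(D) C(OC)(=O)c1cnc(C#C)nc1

A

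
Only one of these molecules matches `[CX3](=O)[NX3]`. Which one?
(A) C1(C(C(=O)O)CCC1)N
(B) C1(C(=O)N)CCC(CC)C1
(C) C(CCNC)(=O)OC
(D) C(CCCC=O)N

[CX3](=O)[NX3] describes a carbonyl carbon bonded to a trivalent nitrogen (an amide).
(A) has a carboxylic acid group (-C(=O)OH) but the carbonyl is bonded to O, not to an NX3 nitrogen.
(B) contains a primary amide (-C(=O)NH2), which satisfies every atom and bond constraint.
(C) has a methyl-ester group (-C(=O)OCH3) but the carbonyl is bonded to O, not to an NX3 nitrogen.
(D) has a primary amino group (-NH2) but the -NH2 is not attached to a carbonyl carbon.
So the answer is (B).

B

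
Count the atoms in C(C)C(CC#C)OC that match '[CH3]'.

2

The query [CH3] means: aliphatic carbon with exactly three hydrogens.
Check the 8 heavy atoms by environment: 2× C (H2) → no; 2× C (H1) → no; 2× C (H3) → match; 1× O (H0) → no; 1× C (H0) → no.
That gives 2 matching atoms.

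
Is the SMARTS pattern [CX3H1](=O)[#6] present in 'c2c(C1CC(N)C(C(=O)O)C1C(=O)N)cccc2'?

The pattern [CX3H1](=O)[#6] describes an sp2 carbon with one H, double-bonded to O and single-bonded to carbon — an aldehyde.
The closest candidate here is a carboxylic acid group (-C(=O)OH), but the carbonyl carbon has H0 and is bonded to O, not H1. No other fragment satisfies the full query, so there is no match.

No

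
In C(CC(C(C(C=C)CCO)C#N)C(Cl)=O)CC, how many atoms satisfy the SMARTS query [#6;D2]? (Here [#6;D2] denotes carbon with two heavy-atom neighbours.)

7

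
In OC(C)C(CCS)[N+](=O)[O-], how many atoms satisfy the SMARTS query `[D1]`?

Check the 10 heavy atoms by environment: 1× C (D1) → match; 2× C (D3) → no; 2× C (D2) → no; 1× N (charge +1, D3) → no; 1× O (charge -1, D1) → match; 2× O (D1) → match; 1× S (D1) → match.
Summing the matching environments: 1 + 1 + 2 + 1 = 5 matching atoms.

5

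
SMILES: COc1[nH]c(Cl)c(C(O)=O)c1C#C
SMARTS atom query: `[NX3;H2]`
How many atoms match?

0

The query [NX3;H2] means: aliphatic N with 3 total connections, two of them H — an -NH2 nitrogen (amine or amide).
Check the 13 heavy atoms by environment: 1× n (aromatic, H1, X3) → no; 4× c (aromatic, H0, X3) → no; 1× Cl (H0, X1) → no; 1× C (H0, X3) → no; 1× O (H0, X1) → no; 1× O (H1, X2) → no; 1× C (H0, X2) → no; 1× C (H1, X2) → no; 1× O (H0, X2) → no; 1× C (H3, X4) → no.
No environment satisfies the query, so 0 matching atoms.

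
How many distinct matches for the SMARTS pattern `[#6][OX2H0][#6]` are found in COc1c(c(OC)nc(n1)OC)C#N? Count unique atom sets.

3

[#6][OX2H0][#6] is the SMARTS for an ether: an aliphatic oxygen bridging two carbons with no H on the oxygen.
The molecule carries 3 separate instances of a methoxy ether (-OCH3) meeting every constraint; each maps to a distinct set of atoms, giving 3 matches.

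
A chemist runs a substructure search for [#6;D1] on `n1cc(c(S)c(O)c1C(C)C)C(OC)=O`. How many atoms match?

3

The query [#6;D1] means: carbon bonded to exactly one heavy atom.
Check the 15 heavy atoms by environment: 1× n (aromatic, D2) → no; 1× c (aromatic, D2) → no; 4× c (aromatic, D3) → no; 2× O (D1) → no; 2× C (D3) → no; 1× O (D2) → no; 3× C (D1) → match; 1× S (D1) → no.
That gives 3 matching atoms.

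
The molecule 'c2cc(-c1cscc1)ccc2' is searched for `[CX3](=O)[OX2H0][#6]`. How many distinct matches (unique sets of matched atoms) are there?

0

[CX3](=O)[OX2H0][#6] is the SMARTS for an ester: a carbonyl carbon bonded to an oxygen that is itself bonded to carbon (no H on that O).
No fragment in the molecule satisfies every constraint, giving 0 matches.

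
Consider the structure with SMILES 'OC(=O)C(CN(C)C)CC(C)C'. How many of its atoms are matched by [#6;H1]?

2

The query [#6;H1] means: any carbon bearing exactly one hydrogen.
Check the 12 heavy atoms by environment: 2× C (H2) → no; 2× C (H1) → match; 1× C (H0) → no; 1× O (H0) → no; 1× O (H1) → no; 4× C (H3) → no; 1× N (H0) → no.
That gives 2 matching atoms.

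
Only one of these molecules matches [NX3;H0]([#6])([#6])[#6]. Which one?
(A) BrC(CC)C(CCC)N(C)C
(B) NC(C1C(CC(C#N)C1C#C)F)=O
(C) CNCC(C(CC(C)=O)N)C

A

[NX3;H0]([#6])([#6])[#6] describes a trivalent nitrogen with no H, bonded to three carbons (a tertiary amine).
(A) contains a dimethylamino group (-N(CH3)2), which satisfies every atom and bond constraint.
(B) has a primary amide (-C(=O)NH2) but the amide nitrogen has H2 and only one carbon neighbour.
(C) has an N-methylamino group (-NHCH3) but the nitrogen still has one H (H1), not H0.
So the answer is (A).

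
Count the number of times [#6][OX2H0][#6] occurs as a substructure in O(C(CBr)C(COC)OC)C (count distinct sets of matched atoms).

3

[#6][OX2H0][#6] is the SMARTS for an ether: an aliphatic oxygen bridging two carbons with no H on the oxygen.
The molecule carries 3 separate instances of a methoxy ether (-OCH3) meeting every constraint; each maps to a distinct set of atoms, giving 3 matches.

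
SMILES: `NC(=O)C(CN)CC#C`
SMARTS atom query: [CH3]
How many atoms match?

0

Check the 9 heavy atoms by environment: 2× C (H2) → no; 2× C (H1) → no; 2× N (H2) → no; 2× C (H0) → no; 1× O (H0) → no.
No environment satisfies the query, so 0 matching atoms.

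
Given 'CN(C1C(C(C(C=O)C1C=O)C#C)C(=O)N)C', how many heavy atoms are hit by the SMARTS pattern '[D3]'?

The query [D3] means: atom with exactly three heavy-atom neighbours.
Check the 17 heavy atoms by environment: 6× C (D3) → match; 3× C (D2) → no; 3× O (D1) → no; 3× C (D1) → no; 1× N (D1) → no; 1× N (D3) → match.
Summing the matching environments: 6 + 1 = 7 matching atoms.

7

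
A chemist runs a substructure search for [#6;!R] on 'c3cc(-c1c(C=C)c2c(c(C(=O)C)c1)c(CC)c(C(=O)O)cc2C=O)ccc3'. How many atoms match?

8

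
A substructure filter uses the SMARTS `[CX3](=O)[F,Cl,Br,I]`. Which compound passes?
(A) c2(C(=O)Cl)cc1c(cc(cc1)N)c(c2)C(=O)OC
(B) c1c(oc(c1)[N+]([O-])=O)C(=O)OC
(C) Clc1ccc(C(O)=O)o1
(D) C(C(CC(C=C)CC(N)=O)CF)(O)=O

A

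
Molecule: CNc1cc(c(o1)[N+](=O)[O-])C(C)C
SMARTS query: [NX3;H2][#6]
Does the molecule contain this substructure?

The pattern [NX3;H2][#6] describes a trivalent nitrogen with two H attached to carbon — a primary amine.
The closest candidate here is an N-methylamino group (-NHCH3), but the nitrogen bears two carbons and only one H (H1), not H2. No other fragment satisfies the full query, so there is no match.

No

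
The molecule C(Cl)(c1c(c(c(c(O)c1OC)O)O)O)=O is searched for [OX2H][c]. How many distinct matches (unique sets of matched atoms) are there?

4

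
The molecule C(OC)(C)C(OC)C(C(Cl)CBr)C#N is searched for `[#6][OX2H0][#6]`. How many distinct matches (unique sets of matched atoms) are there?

[#6][OX2H0][#6] is the SMARTS for an ether: an aliphatic oxygen bridging two carbons with no H on the oxygen.
The molecule carries 2 separate instances of a methoxy ether (-OCH3) meeting every constraint; each maps to a distinct set of atoms, giving 2 matches.

2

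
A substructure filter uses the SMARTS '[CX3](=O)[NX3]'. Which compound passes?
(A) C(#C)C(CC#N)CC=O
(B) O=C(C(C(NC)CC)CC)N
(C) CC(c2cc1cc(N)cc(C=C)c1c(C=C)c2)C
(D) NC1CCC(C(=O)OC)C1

B

[CX3](=O)[NX3] describes a carbonyl carbon bonded to a trivalent nitrogen (an amide).
(A) has a nitrile (-C#N) but the nitrile N is NX1 (triple-bonded), not NX3.
(B) contains a primary amide (-C(=O)NH2), which satisfies every atom and bond constraint.
(C) has a primary amino group (-NH2) but the -NH2 is not attached to a carbonyl carbon.
(D) has a methyl-ester group (-C(=O)OCH3) but the carbonyl is bonded to O, not to an NX3 nitrogen.
So the answer is (B).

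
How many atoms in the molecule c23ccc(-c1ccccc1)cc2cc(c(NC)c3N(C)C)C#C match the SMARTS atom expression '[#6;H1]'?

10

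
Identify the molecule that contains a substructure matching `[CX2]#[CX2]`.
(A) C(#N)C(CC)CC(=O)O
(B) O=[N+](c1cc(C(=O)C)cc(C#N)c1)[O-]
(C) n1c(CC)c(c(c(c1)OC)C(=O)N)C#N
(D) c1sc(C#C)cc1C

D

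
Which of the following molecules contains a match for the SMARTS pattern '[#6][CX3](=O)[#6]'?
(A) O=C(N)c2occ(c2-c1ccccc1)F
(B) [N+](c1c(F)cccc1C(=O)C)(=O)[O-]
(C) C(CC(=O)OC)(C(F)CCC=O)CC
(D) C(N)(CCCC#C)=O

B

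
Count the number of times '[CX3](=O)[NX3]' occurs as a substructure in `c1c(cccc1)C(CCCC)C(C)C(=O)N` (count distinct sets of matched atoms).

1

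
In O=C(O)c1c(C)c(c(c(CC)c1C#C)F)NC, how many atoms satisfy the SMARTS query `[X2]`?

The query [X2] means: any atom with exactly two total connections (bonds + H).
Check the 17 heavy atoms by environment: 6× c (aromatic, X3) → no; 1× F (X1) → no; 4× C (X4) → no; 2× C (X2) → match; 1× C (X3) → no; 1× O (X1) → no; 1× O (X2) → match; 1× N (X3) → no.
Summing the matching environments: 2 + 1 = 3 matching atoms.

3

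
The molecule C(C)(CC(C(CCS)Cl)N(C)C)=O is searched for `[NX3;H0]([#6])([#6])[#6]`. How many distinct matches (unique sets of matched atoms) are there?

1

[NX3;H0]([#6])([#6])[#6] is the SMARTS for a tertiary amine: a trivalent nitrogen with no H, bonded to three carbons.
Exactly one fragment in the molecule meets all constraints, giving 1 match.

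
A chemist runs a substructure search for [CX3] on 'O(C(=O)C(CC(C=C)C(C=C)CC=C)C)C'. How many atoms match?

7

The query [CX3] means: C with X3: aliphatic carbon with exactly 3 total connections.
Check the 16 heavy atoms by environment: 7× C (X4) → no; 7× C (X3) → match; 1× O (X1) → no; 1× O (X2) → no.
That gives 7 matching atoms.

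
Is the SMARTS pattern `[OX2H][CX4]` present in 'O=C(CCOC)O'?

No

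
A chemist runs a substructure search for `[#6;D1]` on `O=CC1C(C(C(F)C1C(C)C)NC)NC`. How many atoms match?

The query [#6;D1] means: carbon bonded to exactly one heavy atom.
Check the 15 heavy atoms by environment: 6× C (D3) → no; 2× N (D2) → no; 4× C (D1) → match; 1× F (D1) → no; 1× C (D2) → no; 1× O (D1) → no.
That gives 4 matching atoms.

4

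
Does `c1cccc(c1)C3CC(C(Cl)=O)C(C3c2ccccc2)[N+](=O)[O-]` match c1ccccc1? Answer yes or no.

Yes

The pattern c1ccccc1 describes six aromatic carbons in a ring — a benzene ring.
The molecule carries a phenyl ring, whose atoms satisfy every constraint of the query, so the pattern matches.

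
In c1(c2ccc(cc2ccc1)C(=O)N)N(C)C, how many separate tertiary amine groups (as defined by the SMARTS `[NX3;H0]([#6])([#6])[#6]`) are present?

1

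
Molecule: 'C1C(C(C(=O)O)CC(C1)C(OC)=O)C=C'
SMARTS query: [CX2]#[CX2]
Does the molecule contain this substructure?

No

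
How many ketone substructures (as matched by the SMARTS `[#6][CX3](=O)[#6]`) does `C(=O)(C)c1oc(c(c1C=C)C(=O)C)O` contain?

[#6][CX3](=O)[#6] is the SMARTS for a ketone: a carbonyl carbon (no H) flanked by two carbons.
The molecule carries 2 separate instances of an acetyl/ketone group (-C(=O)CH3) meeting every constraint; each maps to a distinct set of atoms, giving 2 matches.

2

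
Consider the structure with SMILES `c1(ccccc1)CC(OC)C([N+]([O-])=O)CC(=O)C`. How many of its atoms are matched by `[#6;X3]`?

7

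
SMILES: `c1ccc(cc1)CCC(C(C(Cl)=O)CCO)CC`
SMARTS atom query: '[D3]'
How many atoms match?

4

The query [D3] means: atom with exactly three heavy-atom neighbours.
Check the 18 heavy atoms by environment: 5× C (D2) → no; 3× C (D3) → match; 1× c (aromatic, D3) → match; 5× c (aromatic, D2) → no; 2× O (D1) → no; 1× C (D1) → no; 1× Cl (D1) → no.
Summing the matching environments: 3 + 1 = 4 matching atoms.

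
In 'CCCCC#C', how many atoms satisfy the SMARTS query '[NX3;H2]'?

0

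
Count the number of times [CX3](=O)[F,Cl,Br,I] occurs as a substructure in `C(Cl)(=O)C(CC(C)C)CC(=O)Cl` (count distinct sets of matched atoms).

2

[CX3](=O)[F,Cl,Br,I] is the SMARTS for an acyl halide: a carbonyl carbon bonded to a halogen.
The molecule carries 2 separate instances of an acyl chloride (-C(=O)Cl) meeting every constraint; each maps to a distinct set of atoms, giving 2 matches.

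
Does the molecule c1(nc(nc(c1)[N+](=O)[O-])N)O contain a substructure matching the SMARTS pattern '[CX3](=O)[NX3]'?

No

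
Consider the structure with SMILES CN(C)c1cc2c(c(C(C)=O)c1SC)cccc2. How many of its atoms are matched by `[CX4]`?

4

The query [CX4] means: C with X4: aliphatic carbon with exactly 4 total connections (bonds + H).
Check the 18 heavy atoms by environment: 10× c (aromatic, X3) → no; 1× C (X3) → no; 1× O (X1) → no; 4× C (X4) → match; 1× S (X2) → no; 1× N (X3) → no.
That gives 4 matching atoms.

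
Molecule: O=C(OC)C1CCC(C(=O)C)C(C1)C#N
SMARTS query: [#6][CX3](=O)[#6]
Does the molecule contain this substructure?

The pattern [#6][CX3](=O)[#6] describes a carbonyl carbon (no H) flanked by two carbons — a ketone.
The molecule carries an acetyl/ketone group (-C(=O)CH3), whose atoms satisfy every constraint of the query, so the pattern matches.

Yes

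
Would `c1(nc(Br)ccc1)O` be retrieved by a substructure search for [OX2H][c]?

The pattern [OX2H][c] describes a hydroxyl oxygen attached to an aromatic carbon — a phenol.
The molecule carries a hydroxyl group (-OH), whose atoms satisfy every constraint of the query, so the pattern matches.

Yes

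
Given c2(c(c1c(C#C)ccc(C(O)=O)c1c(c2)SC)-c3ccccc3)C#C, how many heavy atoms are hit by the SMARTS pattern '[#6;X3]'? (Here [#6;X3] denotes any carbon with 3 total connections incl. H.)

17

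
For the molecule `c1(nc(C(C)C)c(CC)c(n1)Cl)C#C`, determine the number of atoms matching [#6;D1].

4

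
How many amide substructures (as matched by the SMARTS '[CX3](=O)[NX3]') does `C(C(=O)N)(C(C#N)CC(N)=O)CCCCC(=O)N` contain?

3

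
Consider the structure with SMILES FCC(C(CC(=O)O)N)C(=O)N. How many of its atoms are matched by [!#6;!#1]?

6

The query [!#6;!#1] means: not carbon and not hydrogen — any heteroatom.
Check the 12 heavy atoms by environment: 6× C → no; 2× N → match; 1× F → match; 3× O → match.
Summing the matching environments: 2 + 1 + 3 = 6 matching atoms.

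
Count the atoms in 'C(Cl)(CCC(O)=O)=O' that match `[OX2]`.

1

Check the 8 heavy atoms by environment: 2× C (X4) → no; 2× C (X3) → no; 2× O (X1) → no; 1× O (X2) → match; 1× Cl (X1) → no.
That gives 1 matching atom.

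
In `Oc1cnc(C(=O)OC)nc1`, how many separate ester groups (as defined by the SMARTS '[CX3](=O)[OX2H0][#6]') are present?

1

[CX3](=O)[OX2H0][#6] is the SMARTS for an ester: a carbonyl carbon bonded to an oxygen that is itself bonded to carbon (no H on that O).
Exactly one fragment in the molecule meets all constraints, giving 1 match.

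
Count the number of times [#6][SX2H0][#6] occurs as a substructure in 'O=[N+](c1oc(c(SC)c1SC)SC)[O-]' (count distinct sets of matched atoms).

[#6][SX2H0][#6] is the SMARTS for a thioether: an aliphatic sulfur bridging two carbons with no H on the sulfur.
The molecule carries 3 separate instances of a methylthio ether (-SCH3) meeting every constraint; each maps to a distinct set of atoms, giving 3 matches.

3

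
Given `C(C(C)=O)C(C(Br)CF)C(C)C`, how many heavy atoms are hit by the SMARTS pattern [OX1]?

1

The query [OX1] means: aliphatic oxygen with one total connection — typically a carbonyl =O or an oxide.
Check the 12 heavy atoms by environment: 8× C (X4) → no; 1× Br (X1) → no; 1× F (X1) → no; 1× C (X3) → no; 1× O (X1) → match.
That gives 1 matching atom.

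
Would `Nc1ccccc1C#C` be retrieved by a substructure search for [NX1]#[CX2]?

No

The pattern [NX1]#[CX2] describes a nitrogen triple-bonded to a two-connected carbon — a nitrile.
The closest candidate here is a primary amino group (-NH2), but the nitrogen is NX3 (three connections), not NX1 triple-bonded. No other fragment satisfies the full query, so there is no match.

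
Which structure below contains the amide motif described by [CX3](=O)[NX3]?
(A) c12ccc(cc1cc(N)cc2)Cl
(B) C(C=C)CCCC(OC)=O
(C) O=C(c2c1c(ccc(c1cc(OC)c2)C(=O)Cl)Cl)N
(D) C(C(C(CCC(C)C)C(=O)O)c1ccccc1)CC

C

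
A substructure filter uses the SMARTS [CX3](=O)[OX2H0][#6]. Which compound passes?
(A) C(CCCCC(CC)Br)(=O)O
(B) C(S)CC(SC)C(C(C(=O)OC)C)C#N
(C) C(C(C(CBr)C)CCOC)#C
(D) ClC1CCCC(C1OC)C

B

[CX3](=O)[OX2H0][#6] describes a carbonyl carbon bonded to an oxygen that is itself bonded to carbon (no H on that O) (an ester).
(A) has a carboxylic acid group (-C(=O)OH) but the singly-bonded O carries H (OX2H1, not H0).
(B) contains a methyl-ester group (-C(=O)OCH3), which satisfies every atom and bond constraint.
(C) has a methoxy ether (-OCH3) but the ether oxygen is not adjacent to a C=O carbon.
(D) has a methoxy ether (-OCH3) but the ether oxygen is not adjacent to a C=O carbon.
So the answer is (B).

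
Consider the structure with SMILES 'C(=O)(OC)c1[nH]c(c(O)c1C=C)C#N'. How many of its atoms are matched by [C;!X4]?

4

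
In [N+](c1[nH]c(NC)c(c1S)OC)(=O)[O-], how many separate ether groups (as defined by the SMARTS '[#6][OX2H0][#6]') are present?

1

[#6][OX2H0][#6] is the SMARTS for an ether: an aliphatic oxygen bridging two carbons with no H on the oxygen.
Exactly one fragment in the molecule meets all constraints, giving 1 match.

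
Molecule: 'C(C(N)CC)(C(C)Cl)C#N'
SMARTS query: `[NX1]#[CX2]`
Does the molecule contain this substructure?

The pattern [NX1]#[CX2] describes a nitrogen triple-bonded to a two-connected carbon — a nitrile.
The molecule carries a nitrile (-C#N), whose atoms satisfy every constraint of the query, so the pattern matches.

Yes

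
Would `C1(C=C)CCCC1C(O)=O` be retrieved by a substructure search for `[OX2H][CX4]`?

The pattern [OX2H][CX4] describes a hydroxyl oxygen bound to an sp3 (X4) carbon — an aliphatic alcohol.
The closest candidate here is a carboxylic acid group (-C(=O)OH), but the -OH is on a CX3 carbonyl carbon, not a CX4 carbon. No other fragment satisfies the full query, so there is no match.

No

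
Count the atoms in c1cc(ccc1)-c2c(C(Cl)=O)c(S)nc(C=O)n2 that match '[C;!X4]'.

The query [C;!X4] means: aliphatic carbon that does not have four total connections.
Check the 18 heavy atoms by environment: 2× n (aromatic, X2) → no; 10× c (aromatic, X3) → no; 2× C (X3) → match; 2× O (X1) → no; 1× Cl (X1) → no; 1× S (X2) → no.
That gives 2 matching atoms.

2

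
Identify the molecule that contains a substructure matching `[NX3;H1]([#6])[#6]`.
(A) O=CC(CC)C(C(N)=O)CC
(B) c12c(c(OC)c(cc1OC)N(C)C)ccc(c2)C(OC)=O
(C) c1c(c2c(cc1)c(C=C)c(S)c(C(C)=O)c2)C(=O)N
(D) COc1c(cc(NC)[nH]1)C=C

D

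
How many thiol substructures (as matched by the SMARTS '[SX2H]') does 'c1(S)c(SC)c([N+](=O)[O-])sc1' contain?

[SX2H] is the SMARTS for a thiol: an aliphatic sulfur with two connections, one being H.
Exactly one fragment in the molecule meets all constraints, giving 1 match.

1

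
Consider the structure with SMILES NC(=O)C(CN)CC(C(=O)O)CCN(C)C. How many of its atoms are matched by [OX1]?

The query [OX1] means: aliphatic oxygen with one total connection — typically a carbonyl =O or an oxide.
Check the 16 heavy atoms by environment: 8× C (X4) → no; 3× N (X3) → no; 2× C (X3) → no; 2× O (X1) → match; 1× O (X2) → no.
That gives 2 matching atoms.

2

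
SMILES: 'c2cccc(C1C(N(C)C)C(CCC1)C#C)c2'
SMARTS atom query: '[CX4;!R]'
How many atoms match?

2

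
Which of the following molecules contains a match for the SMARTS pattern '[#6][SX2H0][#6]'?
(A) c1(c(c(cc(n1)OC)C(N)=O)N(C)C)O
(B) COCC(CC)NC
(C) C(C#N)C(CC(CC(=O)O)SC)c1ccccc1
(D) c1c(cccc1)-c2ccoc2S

C

[#6][SX2H0][#6] describes an aliphatic sulfur bridging two carbons with no H on the sulfur (a thioether).
(A) has a methoxy ether (-OCH3) but the bridging atom is O, not S.
(B) has a methoxy ether (-OCH3) but the bridging atom is O, not S.
(C) contains a methylthio ether (-SCH3), which satisfies every atom and bond constraint.
(D) has a thiol (-SH) but the sulfur has H1, not H0 bridging two carbons.
So the answer is (C).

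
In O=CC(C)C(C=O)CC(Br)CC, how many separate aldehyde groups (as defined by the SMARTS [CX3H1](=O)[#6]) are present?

2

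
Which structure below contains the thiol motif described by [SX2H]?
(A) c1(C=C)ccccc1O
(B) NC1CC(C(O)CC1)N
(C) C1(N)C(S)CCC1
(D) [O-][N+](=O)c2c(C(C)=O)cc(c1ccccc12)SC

C

[SX2H] describes an aliphatic sulfur with two connections, one being H (a thiol).
(A) has a hydroxyl group (-OH) but it is an -OH, not an -SH.
(B) has a hydroxyl group (-OH) but it is an -OH, not an -SH.
(C) contains a thiol (-SH), which satisfies every atom and bond constraint.
(D) has a methylthio ether (-SCH3) but the sulfur has H0 (bonded to two carbons), not H1.
So the answer is (C).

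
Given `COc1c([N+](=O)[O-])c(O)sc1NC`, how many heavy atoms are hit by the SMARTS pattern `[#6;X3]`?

The query [#6;X3] means: any carbon (aromatic or not) with three total connections.
Check the 13 heavy atoms by environment: 1× s (aromatic, X2) → no; 4× c (aromatic, X3) → match; 2× O (X2) → no; 2× C (X4) → no; 1× N (charge +1, X3) → no; 1× O (charge -1, X1) → no; 1× O (X1) → no; 1× N (X3) → no.
That gives 4 matching atoms.

4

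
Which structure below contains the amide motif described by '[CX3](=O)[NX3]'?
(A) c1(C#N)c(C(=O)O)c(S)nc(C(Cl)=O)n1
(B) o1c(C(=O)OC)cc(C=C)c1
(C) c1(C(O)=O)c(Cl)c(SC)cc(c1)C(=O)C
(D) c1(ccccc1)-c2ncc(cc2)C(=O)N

D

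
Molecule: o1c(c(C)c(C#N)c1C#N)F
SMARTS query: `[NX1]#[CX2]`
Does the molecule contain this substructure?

The pattern [NX1]#[CX2] describes a nitrogen triple-bonded to a two-connected carbon — a nitrile.
The molecule carries a nitrile (-C#N), whose atoms satisfy every constraint of the query, so the pattern matches.

Yes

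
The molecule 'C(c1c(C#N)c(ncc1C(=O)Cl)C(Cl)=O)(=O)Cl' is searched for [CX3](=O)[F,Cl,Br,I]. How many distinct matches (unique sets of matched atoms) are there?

[CX3](=O)[F,Cl,Br,I] is the SMARTS for an acyl halide: a carbonyl carbon bonded to a halogen.
The molecule carries 3 separate instances of an acyl chloride (-C(=O)Cl) meeting every constraint; each maps to a distinct set of atoms, giving 3 matches.

3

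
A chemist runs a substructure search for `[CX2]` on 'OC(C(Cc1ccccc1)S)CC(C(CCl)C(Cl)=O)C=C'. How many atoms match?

Check the 21 heavy atoms by environment: 7× C (X4) → no; 2× Cl (X1) → no; 1× S (X2) → no; 1× O (X2) → no; 3× C (X3) → no; 1× O (X1) → no; 6× c (aromatic, X3) → no.
No environment satisfies the query, so 0 matching atoms.

0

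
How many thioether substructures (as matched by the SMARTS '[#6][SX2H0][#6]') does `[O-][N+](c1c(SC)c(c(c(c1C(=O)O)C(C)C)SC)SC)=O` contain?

3

[#6][SX2H0][#6] is the SMARTS for a thioether: an aliphatic sulfur bridging two carbons with no H on the sulfur.
The molecule carries 3 separate instances of a methylthio ether (-SCH3) meeting every constraint; each maps to a distinct set of atoms, giving 3 matches.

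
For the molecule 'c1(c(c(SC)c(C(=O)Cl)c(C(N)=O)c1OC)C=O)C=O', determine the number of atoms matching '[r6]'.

6

The query [r6] means: r6 matches atoms in a six-membered ring.
Check the 20 heavy atoms by environment: 6× c (aromatic, in 6-ring) → match; 5× O (acyclic) → no; 6× C (acyclic) → no; 1× Cl (acyclic) → no; 1× N (acyclic) → no; 1× S (acyclic) → no.
That gives 6 matching atoms.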